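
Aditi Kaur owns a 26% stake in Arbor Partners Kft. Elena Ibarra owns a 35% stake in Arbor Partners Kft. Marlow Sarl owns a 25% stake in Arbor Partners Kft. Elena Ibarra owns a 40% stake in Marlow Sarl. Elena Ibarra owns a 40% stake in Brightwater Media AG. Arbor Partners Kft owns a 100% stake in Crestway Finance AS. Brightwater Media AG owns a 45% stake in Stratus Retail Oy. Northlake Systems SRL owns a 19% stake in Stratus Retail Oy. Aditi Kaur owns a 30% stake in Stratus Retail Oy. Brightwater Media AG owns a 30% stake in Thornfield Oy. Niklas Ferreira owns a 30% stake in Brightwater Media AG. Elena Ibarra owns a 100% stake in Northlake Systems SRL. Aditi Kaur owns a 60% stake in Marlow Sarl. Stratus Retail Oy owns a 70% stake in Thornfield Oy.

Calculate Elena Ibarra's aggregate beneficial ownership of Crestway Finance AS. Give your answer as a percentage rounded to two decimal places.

Elena reaches Crestway along 2 paths.
Via Marlow → Arbor: 40% × 25% × 100% = 10%.
Via Arbor: 35% × 100% = 35%.
Total: 10% + 35% = 45%.
Rounded: 45.00%.

45.00%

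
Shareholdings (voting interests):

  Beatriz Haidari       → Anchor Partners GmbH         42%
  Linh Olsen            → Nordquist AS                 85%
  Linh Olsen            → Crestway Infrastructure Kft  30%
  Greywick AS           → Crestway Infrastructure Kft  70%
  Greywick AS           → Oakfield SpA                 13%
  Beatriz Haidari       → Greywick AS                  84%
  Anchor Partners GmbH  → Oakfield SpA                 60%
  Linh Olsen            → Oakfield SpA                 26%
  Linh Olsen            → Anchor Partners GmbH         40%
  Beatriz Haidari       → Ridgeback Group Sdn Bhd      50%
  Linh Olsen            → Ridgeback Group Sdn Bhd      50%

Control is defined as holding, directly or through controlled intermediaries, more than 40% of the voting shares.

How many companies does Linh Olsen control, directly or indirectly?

Linh holds 50% of Ridgeback, so Linh controls Ridgeback.
Linh holds 85% of Nordquist, so Linh controls Nordquist.
No other company's threshold is met.
Linh controls 2 companies.

2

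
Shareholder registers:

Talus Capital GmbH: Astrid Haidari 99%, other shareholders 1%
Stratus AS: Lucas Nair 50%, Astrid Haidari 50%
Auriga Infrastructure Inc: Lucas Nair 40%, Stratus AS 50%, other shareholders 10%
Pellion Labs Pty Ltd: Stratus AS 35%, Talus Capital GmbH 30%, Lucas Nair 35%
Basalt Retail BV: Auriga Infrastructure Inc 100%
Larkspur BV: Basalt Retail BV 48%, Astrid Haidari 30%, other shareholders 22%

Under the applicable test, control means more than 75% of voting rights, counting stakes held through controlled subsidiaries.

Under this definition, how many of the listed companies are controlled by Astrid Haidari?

Astrid holds 99% of Talus, so Astrid controls Talus.
No other company's threshold is met.
Astrid controls 1 company.

1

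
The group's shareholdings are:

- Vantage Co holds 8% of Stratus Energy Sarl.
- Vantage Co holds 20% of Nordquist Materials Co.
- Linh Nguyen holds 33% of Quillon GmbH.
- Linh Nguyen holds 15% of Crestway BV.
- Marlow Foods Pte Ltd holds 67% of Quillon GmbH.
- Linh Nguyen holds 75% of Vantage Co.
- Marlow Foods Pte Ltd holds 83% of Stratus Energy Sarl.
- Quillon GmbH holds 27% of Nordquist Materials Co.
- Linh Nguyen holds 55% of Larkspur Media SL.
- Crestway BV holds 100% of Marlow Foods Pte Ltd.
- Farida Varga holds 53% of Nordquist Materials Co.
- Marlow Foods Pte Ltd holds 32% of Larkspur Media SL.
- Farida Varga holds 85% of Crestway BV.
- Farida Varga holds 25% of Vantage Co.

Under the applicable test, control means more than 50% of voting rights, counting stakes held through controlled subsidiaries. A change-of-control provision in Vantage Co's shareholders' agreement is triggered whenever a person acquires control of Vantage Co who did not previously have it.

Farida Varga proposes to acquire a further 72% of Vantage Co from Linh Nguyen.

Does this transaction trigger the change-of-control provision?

Yes

The purchase adds only to Farida's holdings (Linh's stake shrinks), so Farida is the only person who could newly come to control Vantage.
Farida holds 85% of Crestway, so Farida controls Crestway.
Crestway holds 100% of Marlow, so Farida controls Marlow.
Marlow holds 67% of Quillon, so Farida controls Quillon.
Marlow holds 83% of Stratus, so Farida controls Stratus.
Farida and Quillon together hold 53% + 27% = 80% of Nordquist, so Farida controls Nordquist.
In Vantage, Farida's side holds only 25%, not > 50%.
So before the transaction, Farida does not control Vantage.
After the purchase, Farida's direct stake in Vantage rises to 25% + 72% = 97%, and Linh's stake falls to 3%.
Farida holds 97% of Vantage, so Farida controls Vantage.
Farida did not control Vantage before and does after, so the clause is triggered.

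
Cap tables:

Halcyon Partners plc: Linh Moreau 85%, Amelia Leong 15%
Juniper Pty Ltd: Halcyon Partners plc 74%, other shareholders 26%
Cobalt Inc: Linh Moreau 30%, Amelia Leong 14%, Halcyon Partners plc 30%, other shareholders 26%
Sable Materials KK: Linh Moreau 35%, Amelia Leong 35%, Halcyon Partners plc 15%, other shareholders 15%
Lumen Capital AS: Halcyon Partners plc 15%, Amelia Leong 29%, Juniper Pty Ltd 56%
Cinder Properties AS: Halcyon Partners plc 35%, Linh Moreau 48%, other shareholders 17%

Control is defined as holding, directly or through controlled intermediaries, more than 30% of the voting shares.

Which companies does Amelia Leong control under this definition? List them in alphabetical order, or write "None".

Sable Materials KK

Amelia holds 35% of Sable, so Amelia controls Sable.
No other company's threshold is met.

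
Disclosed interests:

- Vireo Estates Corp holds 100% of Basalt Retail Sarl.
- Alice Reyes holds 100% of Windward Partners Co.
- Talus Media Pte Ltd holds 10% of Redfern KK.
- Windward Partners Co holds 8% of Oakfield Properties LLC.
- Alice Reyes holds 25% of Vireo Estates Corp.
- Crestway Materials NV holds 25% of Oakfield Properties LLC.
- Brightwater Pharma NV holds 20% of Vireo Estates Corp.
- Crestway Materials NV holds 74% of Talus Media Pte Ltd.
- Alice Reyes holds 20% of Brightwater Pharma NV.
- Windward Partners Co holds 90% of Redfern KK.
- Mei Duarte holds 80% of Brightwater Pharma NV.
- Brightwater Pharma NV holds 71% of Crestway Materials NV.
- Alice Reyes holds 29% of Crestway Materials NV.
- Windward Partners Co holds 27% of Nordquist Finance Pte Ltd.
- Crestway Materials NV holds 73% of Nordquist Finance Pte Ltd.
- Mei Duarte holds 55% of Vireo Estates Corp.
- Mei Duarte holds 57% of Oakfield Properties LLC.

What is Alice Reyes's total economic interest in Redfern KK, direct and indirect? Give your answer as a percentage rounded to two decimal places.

Alice reaches Redfern along 3 paths.
Via Windward: 100% × 90% = 90%.
Via Crestway → Talus: 29% × 74% × 10% = 2.146%.
Via Brightwater → Crestway → Talus: 20% × 71% × 74% × 10% = 1.0508%.
Total: 90% + 2.146% + 1.0508% = 93.1968%.
Rounded: 93.20%.

93.20%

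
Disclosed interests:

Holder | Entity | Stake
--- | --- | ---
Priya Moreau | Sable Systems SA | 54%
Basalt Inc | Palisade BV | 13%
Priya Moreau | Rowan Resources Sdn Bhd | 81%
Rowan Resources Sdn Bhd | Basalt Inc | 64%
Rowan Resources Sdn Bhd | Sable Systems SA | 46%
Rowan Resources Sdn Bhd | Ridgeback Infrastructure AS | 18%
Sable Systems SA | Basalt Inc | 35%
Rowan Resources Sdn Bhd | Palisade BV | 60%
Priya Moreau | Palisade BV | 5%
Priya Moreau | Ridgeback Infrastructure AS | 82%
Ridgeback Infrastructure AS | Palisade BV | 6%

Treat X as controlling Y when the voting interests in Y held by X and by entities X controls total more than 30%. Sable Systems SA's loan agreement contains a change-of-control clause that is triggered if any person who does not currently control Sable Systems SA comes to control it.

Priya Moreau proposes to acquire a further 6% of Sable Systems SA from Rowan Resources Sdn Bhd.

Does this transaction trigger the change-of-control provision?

No

The purchase adds only to Priya's holdings (Rowan's stake shrinks), so Priya is the only person who could newly come to control Sable.
Priya holds 81% of Rowan, so Priya controls Rowan.
Rowan and Priya together hold 46% + 54% = 100% of Sable, so Priya controls Sable.
So Priya already controls Sable before the transaction.
After the purchase, Priya's direct stake in Sable rises to 54% + 6% = 60%, and Rowan's stake falls to 40%.
Priya controlled Sable already, so this is not a new person acquiring control; every other person's position is unchanged or reduced.
No new person acquires control, so the clause is not triggered.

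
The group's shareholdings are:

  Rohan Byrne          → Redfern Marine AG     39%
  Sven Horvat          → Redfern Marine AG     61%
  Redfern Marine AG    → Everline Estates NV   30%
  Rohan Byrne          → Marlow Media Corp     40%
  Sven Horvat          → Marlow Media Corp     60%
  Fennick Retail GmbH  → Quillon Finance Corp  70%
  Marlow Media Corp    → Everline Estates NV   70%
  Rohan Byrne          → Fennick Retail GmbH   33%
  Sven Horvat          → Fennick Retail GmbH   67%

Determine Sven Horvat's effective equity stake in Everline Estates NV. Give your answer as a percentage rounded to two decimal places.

Sven reaches Everline along 2 paths.
Via Marlow: 60% × 70% = 42%.
Via Redfern: 61% × 30% = 18.3%.
Total: 42% + 18.3% = 60.3%.
Rounded: 60.30%.

60.30%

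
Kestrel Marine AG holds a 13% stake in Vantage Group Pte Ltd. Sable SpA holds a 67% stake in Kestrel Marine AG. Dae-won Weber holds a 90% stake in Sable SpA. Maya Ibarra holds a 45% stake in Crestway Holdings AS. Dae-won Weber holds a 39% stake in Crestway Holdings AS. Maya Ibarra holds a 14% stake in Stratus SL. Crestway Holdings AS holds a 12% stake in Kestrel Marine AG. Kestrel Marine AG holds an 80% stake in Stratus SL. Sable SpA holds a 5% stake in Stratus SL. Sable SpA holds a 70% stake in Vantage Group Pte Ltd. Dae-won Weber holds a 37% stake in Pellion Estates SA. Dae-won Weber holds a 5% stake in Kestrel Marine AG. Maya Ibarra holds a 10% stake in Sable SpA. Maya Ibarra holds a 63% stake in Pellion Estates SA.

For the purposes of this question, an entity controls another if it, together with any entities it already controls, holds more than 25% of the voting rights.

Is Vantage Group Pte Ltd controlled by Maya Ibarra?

No

Maya holds 45% of Crestway, so Maya controls Crestway.
Maya holds 63% of Pellion, so Maya controls Pellion.
Neither Maya nor any entity Maya controls holds any voting interest in Vantage.
So Maya does not control Vantage.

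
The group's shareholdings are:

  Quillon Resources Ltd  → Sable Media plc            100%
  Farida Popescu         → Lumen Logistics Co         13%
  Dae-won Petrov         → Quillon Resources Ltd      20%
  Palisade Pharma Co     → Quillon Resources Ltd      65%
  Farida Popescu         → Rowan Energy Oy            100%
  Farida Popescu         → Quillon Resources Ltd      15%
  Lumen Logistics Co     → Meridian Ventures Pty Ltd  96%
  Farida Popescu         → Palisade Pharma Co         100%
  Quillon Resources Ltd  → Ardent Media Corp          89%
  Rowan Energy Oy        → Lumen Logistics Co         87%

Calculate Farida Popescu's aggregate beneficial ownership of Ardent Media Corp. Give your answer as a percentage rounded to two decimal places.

Farida reaches Ardent along 2 paths.
Via Palisade → Quillon: 100% × 65% × 89% = 57.85%.
Via Quillon: 15% × 89% = 13.35%.
Total: 57.85% + 13.35% = 71.2%.
Rounded: 71.20%.

71.20%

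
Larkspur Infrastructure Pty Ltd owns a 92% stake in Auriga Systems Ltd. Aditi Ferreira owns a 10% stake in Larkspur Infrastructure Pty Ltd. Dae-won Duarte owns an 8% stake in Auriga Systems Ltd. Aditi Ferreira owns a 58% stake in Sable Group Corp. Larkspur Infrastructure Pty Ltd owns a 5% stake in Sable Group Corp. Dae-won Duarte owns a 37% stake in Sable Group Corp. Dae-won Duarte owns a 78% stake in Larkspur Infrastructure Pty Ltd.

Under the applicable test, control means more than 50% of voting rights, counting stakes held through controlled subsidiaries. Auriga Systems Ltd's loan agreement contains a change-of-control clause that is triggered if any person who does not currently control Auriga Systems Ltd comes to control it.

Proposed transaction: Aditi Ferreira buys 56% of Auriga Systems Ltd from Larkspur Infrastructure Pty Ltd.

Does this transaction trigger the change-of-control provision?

The purchase adds only to Aditi's holdings (Larkspur's stake shrinks), so Aditi is the only person who could newly come to control Auriga.
Aditi holds 58% of Sable, so Aditi controls Sable.
Neither Aditi nor any entity Aditi controls holds any voting interest in Auriga.
So before the transaction, Aditi does not control Auriga.
After the purchase, Aditi holds 56% of Auriga directly, and Larkspur's stake falls to 36%.
Aditi holds 56% of Auriga, so Aditi controls Auriga.
Aditi did not control Auriga before and does after, so the clause is triggered.

Yes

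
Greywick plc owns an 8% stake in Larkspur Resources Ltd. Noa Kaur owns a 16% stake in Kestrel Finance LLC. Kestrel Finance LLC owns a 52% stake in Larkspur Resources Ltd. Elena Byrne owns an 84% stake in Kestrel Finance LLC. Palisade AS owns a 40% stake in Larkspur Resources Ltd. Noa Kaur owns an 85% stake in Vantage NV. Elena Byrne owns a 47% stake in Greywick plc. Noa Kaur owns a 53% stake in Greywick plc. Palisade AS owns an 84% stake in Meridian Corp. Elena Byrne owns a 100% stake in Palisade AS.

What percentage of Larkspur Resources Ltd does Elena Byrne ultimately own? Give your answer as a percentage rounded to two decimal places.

87.44%

Elena reaches Larkspur along 3 paths.
Via Kestrel: 84% × 52% = 43.68%.
Via Greywick: 47% × 8% = 3.76%.
Via Palisade: 100% × 40% = 40%.
Total: 43.68% + 3.76% + 40% = 87.44%.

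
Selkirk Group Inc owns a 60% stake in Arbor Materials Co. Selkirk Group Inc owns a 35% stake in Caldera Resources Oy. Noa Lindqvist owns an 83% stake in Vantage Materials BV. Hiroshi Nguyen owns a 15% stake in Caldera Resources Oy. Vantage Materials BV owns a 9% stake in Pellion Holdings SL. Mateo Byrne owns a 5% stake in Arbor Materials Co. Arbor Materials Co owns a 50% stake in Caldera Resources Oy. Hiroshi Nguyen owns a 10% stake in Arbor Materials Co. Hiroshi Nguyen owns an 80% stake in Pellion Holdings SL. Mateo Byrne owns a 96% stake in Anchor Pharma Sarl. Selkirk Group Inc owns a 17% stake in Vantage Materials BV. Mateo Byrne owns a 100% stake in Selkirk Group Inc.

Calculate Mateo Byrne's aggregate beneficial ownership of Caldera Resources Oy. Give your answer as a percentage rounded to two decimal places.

67.50%

Mateo reaches Caldera along 3 paths.
Via Selkirk: 100% × 35% = 35%.
Via Arbor: 5% × 50% = 2.5%.
Via Selkirk → Arbor: 100% × 60% × 50% = 30%.
Total: 35% + 2.5% + 30% = 67.5%.
Rounded: 67.50%.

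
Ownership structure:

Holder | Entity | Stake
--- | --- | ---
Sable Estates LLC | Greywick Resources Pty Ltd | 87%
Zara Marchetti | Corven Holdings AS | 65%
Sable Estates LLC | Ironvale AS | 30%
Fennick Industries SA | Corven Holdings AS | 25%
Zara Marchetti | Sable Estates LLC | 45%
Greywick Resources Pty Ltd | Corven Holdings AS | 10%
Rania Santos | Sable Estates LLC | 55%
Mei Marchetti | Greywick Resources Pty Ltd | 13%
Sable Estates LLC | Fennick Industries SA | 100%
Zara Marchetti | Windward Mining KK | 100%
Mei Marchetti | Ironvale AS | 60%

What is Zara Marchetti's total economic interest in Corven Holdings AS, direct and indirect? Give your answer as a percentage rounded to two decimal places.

Zara reaches Corven along 3 paths.
Via Sable → Greywick: 45% × 87% × 10% = 3.915%.
Via Sable → Fennick: 45% × 100% × 25% = 11.25%.
Direct stake: 65% = 65%.
Total: 3.915% + 11.25% + 65% = 80.165%.
Rounded: 80.17%.

80.17%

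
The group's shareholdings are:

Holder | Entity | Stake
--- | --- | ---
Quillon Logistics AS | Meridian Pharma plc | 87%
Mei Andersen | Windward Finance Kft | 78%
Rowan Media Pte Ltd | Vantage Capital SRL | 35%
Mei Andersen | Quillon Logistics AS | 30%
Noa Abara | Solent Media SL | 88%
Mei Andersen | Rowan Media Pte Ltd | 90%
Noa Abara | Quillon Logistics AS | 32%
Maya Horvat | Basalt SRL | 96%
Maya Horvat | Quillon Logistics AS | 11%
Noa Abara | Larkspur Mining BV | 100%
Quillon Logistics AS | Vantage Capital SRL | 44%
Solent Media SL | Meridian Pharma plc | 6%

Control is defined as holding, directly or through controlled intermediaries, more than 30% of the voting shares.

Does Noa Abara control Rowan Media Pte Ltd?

Noa holds 88% of Solent, so Noa controls Solent.
Noa holds 32% of Quillon, so Noa controls Quillon.
Solent and Quillon together hold 6% + 87% = 93% of Meridian, so Noa controls Meridian.
Quillon holds 44% of Vantage, so Noa controls Vantage.
Noa holds 100% of Larkspur, so Noa controls Larkspur.
Neither Noa nor any entity Noa controls holds any voting interest in Rowan.
So Noa does not control Rowan.

No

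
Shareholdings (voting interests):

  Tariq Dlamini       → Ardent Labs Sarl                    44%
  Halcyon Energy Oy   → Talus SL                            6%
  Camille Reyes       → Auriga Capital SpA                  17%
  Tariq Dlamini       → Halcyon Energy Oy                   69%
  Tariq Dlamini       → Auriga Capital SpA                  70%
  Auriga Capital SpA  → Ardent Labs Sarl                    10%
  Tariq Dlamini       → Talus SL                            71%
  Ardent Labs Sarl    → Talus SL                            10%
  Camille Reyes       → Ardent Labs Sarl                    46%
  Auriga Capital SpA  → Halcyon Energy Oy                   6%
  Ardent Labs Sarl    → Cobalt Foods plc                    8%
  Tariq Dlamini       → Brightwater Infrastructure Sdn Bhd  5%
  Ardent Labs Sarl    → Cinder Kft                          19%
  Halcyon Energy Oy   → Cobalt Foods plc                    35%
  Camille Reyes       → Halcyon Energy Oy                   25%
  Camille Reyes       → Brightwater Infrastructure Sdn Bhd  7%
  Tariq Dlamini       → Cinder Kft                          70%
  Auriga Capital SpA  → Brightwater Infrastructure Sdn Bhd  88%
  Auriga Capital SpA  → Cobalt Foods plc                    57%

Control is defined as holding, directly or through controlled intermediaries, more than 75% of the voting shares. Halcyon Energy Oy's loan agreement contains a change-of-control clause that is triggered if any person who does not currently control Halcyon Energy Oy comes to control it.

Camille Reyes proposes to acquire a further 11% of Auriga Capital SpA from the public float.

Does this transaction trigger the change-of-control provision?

No

The purchase changes only Camille's holdings, so Camille is the only person who could newly come to control Halcyon.
Camille's largest direct stake is 46% in Ardent, which does not meet the threshold, so Camille controls no company.
In Halcyon, Camille's side holds only 25%, not > 75%.
So before the transaction, Camille does not control Halcyon.
After the purchase, Camille's direct stake in Auriga rises to 17% + 11% = 28%.
Camille's side now holds 28% of Auriga, not > 75%, so Camille still does not control Auriga.
After the transaction, Camille's side holds 25% of Halcyon, not > 75%, so Camille still does not control Halcyon.
No new person acquires control, so the clause is not triggered.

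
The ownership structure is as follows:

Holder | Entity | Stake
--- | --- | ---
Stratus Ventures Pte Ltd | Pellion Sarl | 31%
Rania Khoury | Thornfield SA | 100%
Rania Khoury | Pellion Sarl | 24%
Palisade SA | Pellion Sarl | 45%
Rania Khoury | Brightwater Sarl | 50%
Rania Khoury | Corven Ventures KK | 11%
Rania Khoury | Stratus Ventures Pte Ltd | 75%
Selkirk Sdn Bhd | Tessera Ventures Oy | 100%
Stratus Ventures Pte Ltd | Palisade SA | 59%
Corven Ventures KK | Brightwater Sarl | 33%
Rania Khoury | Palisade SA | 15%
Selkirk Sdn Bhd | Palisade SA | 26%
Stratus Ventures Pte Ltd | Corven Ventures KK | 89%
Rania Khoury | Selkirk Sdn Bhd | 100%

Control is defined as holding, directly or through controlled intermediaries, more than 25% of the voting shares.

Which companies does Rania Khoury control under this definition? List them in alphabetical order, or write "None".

Brightwater Sarl, Corven Ventures KK, Palisade SA, Pellion Sarl, Selkirk Sdn Bhd, Stratus Ventures Pte Ltd, Tessera Ventures Oy, Thornfield SA

Rania holds 75% of Stratus, so Rania controls Stratus.
Rania holds 100% of Selkirk, so Rania controls Selkirk.
Rania and Selkirk and Stratus together hold 15% + 26% + 59% = 100% of Palisade, so Rania controls Palisade.
Rania and Stratus together hold 11% + 89% = 100% of Corven, so Rania controls Corven.
Palisade and Rania and Stratus together hold 45% + 24% + 31% = 100% of Pellion, so Rania controls Pellion.
Corven and Rania together hold 33% + 50% = 83% of Brightwater, so Rania controls Brightwater.
Rania holds 100% of Thornfield, so Rania controls Thornfield.
Selkirk holds 100% of Tessera, so Rania controls Tessera.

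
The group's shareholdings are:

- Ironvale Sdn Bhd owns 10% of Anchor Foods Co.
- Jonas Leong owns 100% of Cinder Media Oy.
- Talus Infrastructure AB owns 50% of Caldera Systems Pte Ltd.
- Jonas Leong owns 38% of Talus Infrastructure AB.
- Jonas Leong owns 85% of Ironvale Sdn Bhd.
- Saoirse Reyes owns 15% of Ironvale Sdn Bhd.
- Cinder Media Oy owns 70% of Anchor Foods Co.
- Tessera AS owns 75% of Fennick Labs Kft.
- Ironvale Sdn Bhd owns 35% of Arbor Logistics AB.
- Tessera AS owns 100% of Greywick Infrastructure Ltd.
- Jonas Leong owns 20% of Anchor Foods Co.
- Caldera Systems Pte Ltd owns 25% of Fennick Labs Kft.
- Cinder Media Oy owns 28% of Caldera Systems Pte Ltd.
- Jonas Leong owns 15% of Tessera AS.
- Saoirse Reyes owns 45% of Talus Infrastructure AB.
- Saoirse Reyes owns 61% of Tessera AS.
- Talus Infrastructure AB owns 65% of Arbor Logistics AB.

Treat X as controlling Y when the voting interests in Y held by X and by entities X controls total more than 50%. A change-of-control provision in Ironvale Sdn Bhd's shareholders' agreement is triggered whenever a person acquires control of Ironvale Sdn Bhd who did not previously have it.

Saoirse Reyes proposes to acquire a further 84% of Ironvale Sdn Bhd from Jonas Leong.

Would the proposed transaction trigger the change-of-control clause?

The purchase adds only to Saoirse's holdings (Jonas's stake shrinks), so Saoirse is the only person who could newly come to control Ironvale.
Saoirse holds 61% of Tessera, so Saoirse controls Tessera.
Tessera holds 100% of Greywick, so Saoirse controls Greywick.
Tessera holds 75% of Fennick, so Saoirse controls Fennick.
In Ironvale, Saoirse's side holds only 15%, not > 50%.
So before the transaction, Saoirse does not control Ironvale.
After the purchase, Saoirse's direct stake in Ironvale rises to 15% + 84% = 99%, and Jonas's stake falls to 1%.
Saoirse holds 99% of Ironvale, so Saoirse controls Ironvale.
Saoirse did not control Ironvale before and does after, so the clause is triggered.

Yes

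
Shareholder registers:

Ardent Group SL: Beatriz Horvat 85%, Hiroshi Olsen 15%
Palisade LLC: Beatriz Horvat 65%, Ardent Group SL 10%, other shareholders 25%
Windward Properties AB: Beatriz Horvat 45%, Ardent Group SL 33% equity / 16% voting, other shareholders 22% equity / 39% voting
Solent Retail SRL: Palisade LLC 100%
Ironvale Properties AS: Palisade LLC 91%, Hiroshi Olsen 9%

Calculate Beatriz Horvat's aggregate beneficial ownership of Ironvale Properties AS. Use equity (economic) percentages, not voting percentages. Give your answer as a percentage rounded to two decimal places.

Beatriz reaches Ironvale along 2 paths.
Via Palisade: 65% × 91% = 59.15%.
Via Ardent → Palisade: 85% × 10% × 91% = 7.735%.
Total: 59.15% + 7.735% = 66.885%.
Rounded: 66.89%.

66.89%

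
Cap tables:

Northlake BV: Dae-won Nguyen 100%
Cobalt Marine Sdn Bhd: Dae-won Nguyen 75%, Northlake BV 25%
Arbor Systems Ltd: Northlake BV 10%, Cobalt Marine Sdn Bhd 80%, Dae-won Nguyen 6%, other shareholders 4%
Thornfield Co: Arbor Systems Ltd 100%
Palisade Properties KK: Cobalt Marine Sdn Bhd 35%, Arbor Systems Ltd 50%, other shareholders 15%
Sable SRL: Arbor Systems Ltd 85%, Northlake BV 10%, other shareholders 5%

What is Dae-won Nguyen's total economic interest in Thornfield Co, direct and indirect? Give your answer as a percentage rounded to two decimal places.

96.00%

Dae-won reaches Thornfield along 4 paths.
Via Northlake → Arbor: 100% × 10% × 100% = 10%.
Via Cobalt → Arbor: 75% × 80% × 100% = 60%.
Via Northlake → Cobalt → Arbor: 100% × 25% × 80% × 100% = 20%.
Via Arbor: 6% × 100% = 6%.
Total: 10% + 60% + 20% + 6% = 96%.
Rounded: 96.00%.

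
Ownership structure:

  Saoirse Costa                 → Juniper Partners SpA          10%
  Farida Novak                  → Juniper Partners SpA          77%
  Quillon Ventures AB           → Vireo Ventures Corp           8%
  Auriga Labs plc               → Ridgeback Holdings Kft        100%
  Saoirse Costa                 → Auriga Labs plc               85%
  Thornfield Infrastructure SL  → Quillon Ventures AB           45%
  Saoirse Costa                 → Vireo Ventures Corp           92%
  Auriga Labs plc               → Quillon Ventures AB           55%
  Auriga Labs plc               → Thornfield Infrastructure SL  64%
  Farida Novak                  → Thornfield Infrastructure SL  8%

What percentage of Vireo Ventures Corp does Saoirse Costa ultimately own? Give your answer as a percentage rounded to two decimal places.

97.70%

Saoirse reaches Vireo along 3 paths.
Via Auriga → Thornfield → Quillon: 85% × 64% × 45% × 8% = 1.9584%.
Via Auriga → Quillon: 85% × 55% × 8% = 3.74%.
Direct stake: 92% = 92%.
Total: 1.9584% + 3.74% + 92% = 97.6984%.
Rounded: 97.70%.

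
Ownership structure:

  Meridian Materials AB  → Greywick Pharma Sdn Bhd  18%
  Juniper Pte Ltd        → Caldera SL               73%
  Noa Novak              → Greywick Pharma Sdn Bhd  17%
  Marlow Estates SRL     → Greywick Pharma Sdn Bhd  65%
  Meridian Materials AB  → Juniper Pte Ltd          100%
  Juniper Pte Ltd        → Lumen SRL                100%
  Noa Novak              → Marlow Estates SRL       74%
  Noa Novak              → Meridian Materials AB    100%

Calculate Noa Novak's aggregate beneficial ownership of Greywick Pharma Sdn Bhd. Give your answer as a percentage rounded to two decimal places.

Noa reaches Greywick along 3 paths.
Via Marlow: 74% × 65% = 48.1%.
Via Meridian: 100% × 18% = 18%.
Direct stake: 17% = 17%.
Total: 48.1% + 18% + 17% = 83.1%.
Rounded: 83.10%.

83.10%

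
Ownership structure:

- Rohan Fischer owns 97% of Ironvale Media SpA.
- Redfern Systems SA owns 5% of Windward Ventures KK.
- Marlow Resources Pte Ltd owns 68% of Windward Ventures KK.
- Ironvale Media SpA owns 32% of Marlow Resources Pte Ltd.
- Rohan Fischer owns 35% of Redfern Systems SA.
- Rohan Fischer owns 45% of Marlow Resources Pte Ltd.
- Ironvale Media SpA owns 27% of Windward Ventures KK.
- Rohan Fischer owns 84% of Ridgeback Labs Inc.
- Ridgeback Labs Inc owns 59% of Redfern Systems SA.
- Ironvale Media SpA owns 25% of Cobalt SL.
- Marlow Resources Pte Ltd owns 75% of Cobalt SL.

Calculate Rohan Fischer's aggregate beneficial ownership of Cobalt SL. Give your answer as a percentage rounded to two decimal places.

81.28%

Rohan reaches Cobalt along 3 paths.
Via Marlow: 45% × 75% = 33.75%.
Via Ironvale → Marlow: 97% × 32% × 75% = 23.28%.
Via Ironvale: 97% × 25% = 24.25%.
Total: 33.75% + 23.28% + 24.25% = 81.28%.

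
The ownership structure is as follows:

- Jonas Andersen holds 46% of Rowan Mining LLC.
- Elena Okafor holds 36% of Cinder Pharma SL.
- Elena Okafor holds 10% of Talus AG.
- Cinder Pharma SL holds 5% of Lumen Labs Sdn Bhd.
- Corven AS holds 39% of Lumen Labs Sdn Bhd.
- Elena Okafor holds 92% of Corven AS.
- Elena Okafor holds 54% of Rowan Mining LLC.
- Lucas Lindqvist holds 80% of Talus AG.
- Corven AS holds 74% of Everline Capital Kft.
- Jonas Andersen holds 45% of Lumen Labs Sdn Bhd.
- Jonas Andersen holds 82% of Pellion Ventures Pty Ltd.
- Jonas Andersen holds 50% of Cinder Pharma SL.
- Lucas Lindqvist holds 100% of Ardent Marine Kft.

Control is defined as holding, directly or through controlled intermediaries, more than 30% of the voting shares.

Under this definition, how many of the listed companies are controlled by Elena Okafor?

Elena holds 54% of Rowan, so Elena controls Rowan.
Elena holds 36% of Cinder, so Elena controls Cinder.
Elena holds 92% of Corven, so Elena controls Corven.
Corven holds 74% of Everline, so Elena controls Everline.
Corven and Cinder together hold 39% + 5% = 44% of Lumen, so Elena controls Lumen.
No other company's threshold is met.
Elena controls 5 companies.

5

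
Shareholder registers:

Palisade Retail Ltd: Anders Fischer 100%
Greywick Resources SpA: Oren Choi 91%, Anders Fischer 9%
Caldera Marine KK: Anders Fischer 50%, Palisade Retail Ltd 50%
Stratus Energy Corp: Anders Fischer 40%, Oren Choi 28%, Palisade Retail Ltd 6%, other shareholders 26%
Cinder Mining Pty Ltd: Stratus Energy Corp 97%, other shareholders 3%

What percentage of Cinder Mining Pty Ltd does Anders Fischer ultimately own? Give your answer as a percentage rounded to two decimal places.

Anders reaches Cinder along 2 paths.
Via Stratus: 40% × 97% = 38.8%.
Via Palisade → Stratus: 100% × 6% × 97% = 5.82%.
Total: 38.8% + 5.82% = 44.62%.

44.62%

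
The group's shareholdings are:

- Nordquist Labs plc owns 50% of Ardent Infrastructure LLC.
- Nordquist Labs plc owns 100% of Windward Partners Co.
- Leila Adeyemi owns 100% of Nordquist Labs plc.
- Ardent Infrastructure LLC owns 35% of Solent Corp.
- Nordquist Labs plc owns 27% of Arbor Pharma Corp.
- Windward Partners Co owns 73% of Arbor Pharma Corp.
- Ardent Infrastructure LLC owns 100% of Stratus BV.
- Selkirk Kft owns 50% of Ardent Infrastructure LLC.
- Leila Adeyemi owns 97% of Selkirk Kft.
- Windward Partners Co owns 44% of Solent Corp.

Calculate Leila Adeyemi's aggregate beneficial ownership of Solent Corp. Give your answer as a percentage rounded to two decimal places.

78.48%

Leila reaches Solent along 3 paths.
Via Selkirk → Ardent: 97% × 50% × 35% = 16.975%.
Via Nordquist → Ardent: 100% × 50% × 35% = 17.5%.
Via Nordquist → Windward: 100% × 100% × 44% = 44%.
Total: 16.975% + 17.5% + 44% = 78.475%.
Rounded: 78.48%.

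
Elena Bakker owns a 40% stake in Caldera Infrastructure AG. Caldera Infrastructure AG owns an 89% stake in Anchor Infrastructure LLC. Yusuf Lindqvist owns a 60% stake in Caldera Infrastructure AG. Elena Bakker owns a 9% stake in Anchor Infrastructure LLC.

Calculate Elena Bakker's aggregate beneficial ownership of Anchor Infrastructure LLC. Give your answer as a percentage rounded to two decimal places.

44.60%

Elena reaches Anchor along 2 paths.
Via Caldera: 40% × 89% = 35.6%.
Direct stake: 9% = 9%.
Total: 35.6% + 9% = 44.6%.
Rounded: 44.60%.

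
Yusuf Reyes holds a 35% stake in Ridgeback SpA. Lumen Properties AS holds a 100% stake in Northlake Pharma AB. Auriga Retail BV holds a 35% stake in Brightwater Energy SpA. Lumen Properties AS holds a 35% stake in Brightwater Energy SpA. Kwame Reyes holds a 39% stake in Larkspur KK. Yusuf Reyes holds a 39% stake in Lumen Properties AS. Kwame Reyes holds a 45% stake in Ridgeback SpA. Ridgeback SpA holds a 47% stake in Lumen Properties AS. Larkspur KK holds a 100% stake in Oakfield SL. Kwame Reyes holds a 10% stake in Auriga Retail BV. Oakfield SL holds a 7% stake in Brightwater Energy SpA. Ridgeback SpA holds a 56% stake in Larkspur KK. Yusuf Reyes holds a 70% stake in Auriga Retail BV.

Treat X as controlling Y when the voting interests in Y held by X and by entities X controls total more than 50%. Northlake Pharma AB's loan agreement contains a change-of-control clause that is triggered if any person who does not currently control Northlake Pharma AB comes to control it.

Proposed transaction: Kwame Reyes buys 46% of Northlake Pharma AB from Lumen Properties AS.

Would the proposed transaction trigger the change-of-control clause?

No

The purchase adds only to Kwame's holdings (Lumen's stake shrinks), so Kwame is the only person who could newly come to control Northlake.
Kwame's largest direct stake is 45% in Ridgeback, which does not meet the threshold, so Kwame controls no company.
Neither Kwame nor any entity Kwame controls holds any voting interest in Northlake.
So before the transaction, Kwame does not control Northlake.
After the purchase, Kwame holds 46% of Northlake directly, and Lumen's stake falls to 54%.
After the transaction, Kwame's side holds 46% of Northlake, not > 50%, so Kwame still does not control Northlake.
No new person acquires control, so the clause is not triggered.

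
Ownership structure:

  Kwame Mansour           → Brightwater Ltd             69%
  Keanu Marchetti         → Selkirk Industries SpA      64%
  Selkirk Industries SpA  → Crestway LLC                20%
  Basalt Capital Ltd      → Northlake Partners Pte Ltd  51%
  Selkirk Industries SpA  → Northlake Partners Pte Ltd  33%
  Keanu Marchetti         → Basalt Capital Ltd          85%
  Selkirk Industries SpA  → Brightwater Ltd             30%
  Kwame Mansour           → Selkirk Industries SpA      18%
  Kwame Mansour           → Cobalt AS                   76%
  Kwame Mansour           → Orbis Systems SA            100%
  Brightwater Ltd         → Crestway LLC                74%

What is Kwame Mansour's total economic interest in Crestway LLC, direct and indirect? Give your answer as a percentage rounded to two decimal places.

Kwame reaches Crestway along 3 paths.
Via Brightwater: 69% × 74% = 51.06%.
Via Selkirk → Brightwater: 18% × 30% × 74% = 3.996%.
Via Selkirk: 18% × 20% = 3.6%.
Total: 51.06% + 3.996% + 3.6% = 58.656%.
Rounded: 58.66%.

58.66%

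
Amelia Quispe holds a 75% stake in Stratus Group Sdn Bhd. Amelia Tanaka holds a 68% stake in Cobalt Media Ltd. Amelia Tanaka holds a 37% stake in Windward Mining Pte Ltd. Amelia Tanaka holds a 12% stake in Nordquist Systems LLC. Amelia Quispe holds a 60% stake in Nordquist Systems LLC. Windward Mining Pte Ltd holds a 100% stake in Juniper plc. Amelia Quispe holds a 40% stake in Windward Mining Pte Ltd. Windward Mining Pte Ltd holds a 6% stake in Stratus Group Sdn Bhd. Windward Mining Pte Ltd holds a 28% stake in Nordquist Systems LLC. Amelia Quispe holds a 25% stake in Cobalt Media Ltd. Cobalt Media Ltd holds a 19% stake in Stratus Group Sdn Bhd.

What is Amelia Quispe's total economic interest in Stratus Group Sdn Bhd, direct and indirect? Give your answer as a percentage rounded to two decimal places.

82.15%

Amelia Quispe reaches Stratus along 3 paths.
Direct stake: 75% = 75%.
Via Windward: 40% × 6% = 2.4%.
Via Cobalt: 25% × 19% = 4.75%.
Total: 75% + 2.4% + 4.75% = 82.15%.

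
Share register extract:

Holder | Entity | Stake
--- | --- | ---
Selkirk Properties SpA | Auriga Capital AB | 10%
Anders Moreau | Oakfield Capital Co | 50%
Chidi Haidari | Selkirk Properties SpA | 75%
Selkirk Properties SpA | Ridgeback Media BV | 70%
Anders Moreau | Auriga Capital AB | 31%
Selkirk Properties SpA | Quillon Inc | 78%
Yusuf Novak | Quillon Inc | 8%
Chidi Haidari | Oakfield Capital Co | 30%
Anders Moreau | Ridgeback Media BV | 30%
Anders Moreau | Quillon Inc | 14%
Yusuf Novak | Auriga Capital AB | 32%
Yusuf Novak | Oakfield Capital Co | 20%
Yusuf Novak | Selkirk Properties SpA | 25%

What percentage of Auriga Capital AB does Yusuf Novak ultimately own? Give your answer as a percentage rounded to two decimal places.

Yusuf reaches Auriga along 2 paths.
Direct stake: 32% = 32%.
Via Selkirk: 25% × 10% = 2.5%.
Total: 32% + 2.5% = 34.5%.
Rounded: 34.50%.

34.50%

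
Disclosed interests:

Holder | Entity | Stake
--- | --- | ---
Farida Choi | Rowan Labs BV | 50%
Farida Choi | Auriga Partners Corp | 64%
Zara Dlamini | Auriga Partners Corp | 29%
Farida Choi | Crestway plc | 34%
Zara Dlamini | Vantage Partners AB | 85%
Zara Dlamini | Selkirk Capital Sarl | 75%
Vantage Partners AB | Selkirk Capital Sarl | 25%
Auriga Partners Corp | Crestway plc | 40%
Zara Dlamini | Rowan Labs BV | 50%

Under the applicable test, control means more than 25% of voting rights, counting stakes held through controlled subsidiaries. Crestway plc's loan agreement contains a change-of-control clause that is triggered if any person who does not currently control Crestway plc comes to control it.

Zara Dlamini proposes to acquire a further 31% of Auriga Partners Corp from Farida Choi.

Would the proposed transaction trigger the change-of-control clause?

No

The purchase adds only to Zara's holdings (Farida's stake shrinks), so Zara is the only person who could newly come to control Crestway.
Zara holds 29% of Auriga, so Zara controls Auriga.
Auriga holds 40% of Crestway, so Zara controls Crestway.
So Zara already controls Crestway before the transaction.
After the purchase, Zara's direct stake in Auriga rises to 29% + 31% = 60%, and Farida's stake falls to 33%.
Zara controlled Crestway already, so this is not a new person acquiring control; every other person's position is unchanged or reduced.
No new person acquires control, so the clause is not triggered.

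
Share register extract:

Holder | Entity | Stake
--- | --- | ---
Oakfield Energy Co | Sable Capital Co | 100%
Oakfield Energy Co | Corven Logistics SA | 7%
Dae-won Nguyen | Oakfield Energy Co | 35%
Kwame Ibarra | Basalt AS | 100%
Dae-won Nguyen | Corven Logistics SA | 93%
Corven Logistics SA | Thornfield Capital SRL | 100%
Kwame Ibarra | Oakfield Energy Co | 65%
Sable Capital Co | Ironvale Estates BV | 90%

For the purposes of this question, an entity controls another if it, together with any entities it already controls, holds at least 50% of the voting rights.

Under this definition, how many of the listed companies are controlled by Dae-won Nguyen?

2

Dae-won holds 93% of Corven, so Dae-won controls Corven.
Corven holds 100% of Thornfield, so Dae-won controls Thornfield.
No other company's threshold is met.
Dae-won controls 2 companies.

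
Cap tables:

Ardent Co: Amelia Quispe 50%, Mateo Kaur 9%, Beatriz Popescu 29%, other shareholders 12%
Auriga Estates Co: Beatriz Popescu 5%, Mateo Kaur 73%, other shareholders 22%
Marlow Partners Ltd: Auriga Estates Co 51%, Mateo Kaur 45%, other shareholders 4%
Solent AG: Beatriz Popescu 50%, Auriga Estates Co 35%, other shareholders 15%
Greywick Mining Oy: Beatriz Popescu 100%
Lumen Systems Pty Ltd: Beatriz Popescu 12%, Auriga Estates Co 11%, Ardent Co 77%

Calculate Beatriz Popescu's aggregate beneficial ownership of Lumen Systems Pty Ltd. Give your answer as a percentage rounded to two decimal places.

34.88%

Beatriz reaches Lumen along 3 paths.
Direct stake: 12% = 12%.
Via Auriga: 5% × 11% = 0.55%.
Via Ardent: 29% × 77% = 22.33%.
Total: 12% + 0.55% + 22.33% = 34.88%.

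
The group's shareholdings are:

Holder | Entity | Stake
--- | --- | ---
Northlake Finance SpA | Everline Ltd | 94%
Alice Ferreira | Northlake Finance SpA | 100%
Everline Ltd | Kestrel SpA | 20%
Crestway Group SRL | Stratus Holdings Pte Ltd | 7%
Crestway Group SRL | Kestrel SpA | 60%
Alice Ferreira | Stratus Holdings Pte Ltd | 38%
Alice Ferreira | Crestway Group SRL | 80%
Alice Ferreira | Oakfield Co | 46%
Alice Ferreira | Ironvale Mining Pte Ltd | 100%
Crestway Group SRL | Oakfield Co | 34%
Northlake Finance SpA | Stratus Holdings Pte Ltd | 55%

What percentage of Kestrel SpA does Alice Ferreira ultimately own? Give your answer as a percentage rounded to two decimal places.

66.80%

Alice reaches Kestrel along 2 paths.
Via Northlake → Everline: 100% × 94% × 20% = 18.8%.
Via Crestway: 80% × 60% = 48%.
Total: 18.8% + 48% = 66.8%.
Rounded: 66.80%.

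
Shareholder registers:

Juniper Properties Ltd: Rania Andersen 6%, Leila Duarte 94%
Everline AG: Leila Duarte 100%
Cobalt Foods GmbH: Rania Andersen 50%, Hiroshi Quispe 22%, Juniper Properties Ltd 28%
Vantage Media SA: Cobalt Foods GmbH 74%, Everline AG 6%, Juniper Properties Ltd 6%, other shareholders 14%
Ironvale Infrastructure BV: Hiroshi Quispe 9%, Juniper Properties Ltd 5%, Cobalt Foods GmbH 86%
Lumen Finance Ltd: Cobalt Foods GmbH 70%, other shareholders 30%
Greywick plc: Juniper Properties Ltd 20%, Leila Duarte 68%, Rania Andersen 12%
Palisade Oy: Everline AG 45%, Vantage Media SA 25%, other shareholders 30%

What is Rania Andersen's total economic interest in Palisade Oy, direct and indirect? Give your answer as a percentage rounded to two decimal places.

Rania reaches Palisade along 3 paths.
Via Cobalt → Vantage: 50% × 74% × 25% = 9.25%.
Via Juniper → Cobalt → Vantage: 6% × 28% × 74% × 25% = 0.3108%.
Via Juniper → Vantage: 6% × 6% × 25% = 0.09%.
Total: 9.25% + 0.3108% + 0.09% = 9.6508%.
Rounded: 9.65%.

9.65%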